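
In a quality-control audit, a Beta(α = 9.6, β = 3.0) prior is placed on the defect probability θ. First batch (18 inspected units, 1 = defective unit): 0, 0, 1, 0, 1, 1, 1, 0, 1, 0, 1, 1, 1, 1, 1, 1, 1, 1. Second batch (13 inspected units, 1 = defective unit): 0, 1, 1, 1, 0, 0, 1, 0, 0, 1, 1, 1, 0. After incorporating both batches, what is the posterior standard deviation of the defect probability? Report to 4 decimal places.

0.0699

The Beta prior is conjugate to a Binomial/Bernoulli likelihood; the update adds successes to α and failures to β.
After batch 1: Beta(9.6+13, 3.0+5) = Beta(22.6, 8.0).
After batch 2: Beta(22.6+7, 8.0+6) = Beta(29.6, 14.0).
Var = αβ/((α+β)²(α+β+1)) = 29.6·14.0/(43.6²·44.6) = 0.00488778; SD = √0.00488778 = 0.0699.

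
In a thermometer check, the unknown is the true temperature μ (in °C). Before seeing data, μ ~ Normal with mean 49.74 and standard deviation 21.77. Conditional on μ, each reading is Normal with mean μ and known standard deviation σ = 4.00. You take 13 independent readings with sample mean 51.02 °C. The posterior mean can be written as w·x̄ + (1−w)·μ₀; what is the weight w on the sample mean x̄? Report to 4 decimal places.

For Normal data with known variance σ², a Normal(μ₀, σ₀²) prior on μ is conjugate. Posterior precision = 1/σ₀² + n/σ²; posterior mean is the precision-weighted average of μ₀ and x̄.
σ₀² = 21.77² = 473.9329, σ² = 4.00² = 16. Prior precision 1/σ₀² = 1/473.9329; data precision n/σ² = 13/16.
w = (n/σ²)/(1/σ₀² + n/σ²) = n·σ₀²/(σ² + n·σ₀²) = 13·473.9329/(16 + 13·473.9329) = 6161.1277/6177.1277 = 0.9974.

0.9974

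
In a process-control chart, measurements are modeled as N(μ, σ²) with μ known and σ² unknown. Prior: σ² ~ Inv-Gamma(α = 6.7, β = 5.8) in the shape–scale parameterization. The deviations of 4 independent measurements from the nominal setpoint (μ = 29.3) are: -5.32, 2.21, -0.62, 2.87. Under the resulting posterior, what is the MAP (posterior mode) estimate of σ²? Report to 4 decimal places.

2.7530

With known mean μ and an Inverse-Gamma(α, β) prior on σ², the Normal likelihood is conjugate: posterior is Inv-Gamma(α + n/2, β + Σ(xᵢ−μ)²/2).
Σ(xᵢ−μ)² = (-5.32)² + (2.21)² + (-0.62)² + (2.87)² = 41.8078.
Posterior: Inv-Gamma(6.7 + 4/2, 5.8 + 41.8078/2) = Inv-Gamma(8.70, 26.70390).
Mode = β/(α+1) = 26.70390/9.70 = 2.7530.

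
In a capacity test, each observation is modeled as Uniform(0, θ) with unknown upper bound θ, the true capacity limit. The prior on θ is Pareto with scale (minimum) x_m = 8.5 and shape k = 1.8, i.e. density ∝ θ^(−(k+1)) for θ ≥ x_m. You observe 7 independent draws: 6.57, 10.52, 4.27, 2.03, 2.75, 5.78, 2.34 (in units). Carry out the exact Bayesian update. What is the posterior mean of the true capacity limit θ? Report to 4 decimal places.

A Pareto(scale x_m, shape k) prior on the upper bound θ of Uniform(0, θ) is conjugate: posterior is Pareto(max(x_m, max xᵢ), k + n).
Sample maximum = 10.52; prior scale x_m = 8.5 → posterior scale = max = 10.52.
Posterior shape = 1.8 + 7 = 8.8.
E[θ|data] = k·x_m/(k−1) = 8.8·10.52/7.8 = 11.8687.

11.8687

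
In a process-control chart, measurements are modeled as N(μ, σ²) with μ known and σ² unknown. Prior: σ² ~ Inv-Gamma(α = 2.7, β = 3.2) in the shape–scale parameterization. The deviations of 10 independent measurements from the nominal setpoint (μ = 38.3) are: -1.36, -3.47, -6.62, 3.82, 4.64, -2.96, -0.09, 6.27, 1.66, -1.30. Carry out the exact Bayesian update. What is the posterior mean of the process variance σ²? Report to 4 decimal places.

With known mean μ and an Inverse-Gamma(α, β) prior on σ², the Normal likelihood is conjugate: posterior is Inv-Gamma(α + n/2, β + Σ(xᵢ−μ)²/2).
Σ(xᵢ−μ)² = (-1.36)² + (-3.47)² + (-6.62)² + (3.82)² + (4.64)² + (-2.96)² + (-0.09)² + (6.27)² + (1.66)² + (-1.30)² = 146.3651.
Posterior: Inv-Gamma(2.7 + 10/2, 3.2 + 146.3651/2) = Inv-Gamma(7.70, 76.38255).
E[σ²|data] = β/(α−1) = 76.38255/6.70 = 11.4004.

11.4004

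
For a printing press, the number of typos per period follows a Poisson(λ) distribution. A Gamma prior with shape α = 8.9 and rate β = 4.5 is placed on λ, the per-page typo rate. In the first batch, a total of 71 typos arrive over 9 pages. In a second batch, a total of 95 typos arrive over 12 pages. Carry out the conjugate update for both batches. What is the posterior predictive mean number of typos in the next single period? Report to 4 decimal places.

6.8588

With a Gamma(shape α, rate β) prior, the Poisson likelihood is conjugate: the posterior is Gamma(α + ΣXᵢ, β + n).
After batch 1: Gamma(α+S, β+n) = Gamma(8.9+71, 4.5+9) = Gamma(79.9, 13.5).
After batch 2: Gamma(α+S, β+n) = Gamma(79.9+95, 13.5+12) = Gamma(174.9, 25.5).
The predictive distribution for one future period is NegBinom with mean α/β = 6.8588.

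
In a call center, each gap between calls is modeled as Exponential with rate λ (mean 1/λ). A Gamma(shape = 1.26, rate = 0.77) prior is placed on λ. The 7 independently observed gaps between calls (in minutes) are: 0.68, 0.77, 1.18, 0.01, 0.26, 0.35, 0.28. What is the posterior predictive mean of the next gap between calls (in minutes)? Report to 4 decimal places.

0.5923

With a Gamma(shape α, rate β) prior on the exponential rate λ, the posterior after n observations with total T = Σxᵢ is Gamma(α+n, β+T).
Sum of observations T = 3.53 minutes; n = 7.
Posterior: Gamma(1.26+7, 0.77+3.53) = Gamma(8.26, 4.30).
The predictive distribution for the next observation is Lomax; its mean is β/(α−1) = 4.30/7.26 = 0.5923.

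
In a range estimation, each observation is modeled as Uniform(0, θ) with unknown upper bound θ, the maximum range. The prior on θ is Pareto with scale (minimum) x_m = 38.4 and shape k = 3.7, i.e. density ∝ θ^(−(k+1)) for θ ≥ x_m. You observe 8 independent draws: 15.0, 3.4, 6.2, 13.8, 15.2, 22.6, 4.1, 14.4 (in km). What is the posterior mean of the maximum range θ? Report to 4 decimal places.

A Pareto(scale x_m, shape k) prior on the upper bound θ of Uniform(0, θ) is conjugate: posterior is Pareto(max(x_m, max xᵢ), k + n).
Sample maximum = 22.6; prior scale x_m = 38.4 → posterior scale = max = 38.4.
Posterior shape = 3.7 + 8 = 11.7.
E[θ|data] = k·x_m/(k−1) = 11.7·38.4/10.7 = 41.9888.

41.9888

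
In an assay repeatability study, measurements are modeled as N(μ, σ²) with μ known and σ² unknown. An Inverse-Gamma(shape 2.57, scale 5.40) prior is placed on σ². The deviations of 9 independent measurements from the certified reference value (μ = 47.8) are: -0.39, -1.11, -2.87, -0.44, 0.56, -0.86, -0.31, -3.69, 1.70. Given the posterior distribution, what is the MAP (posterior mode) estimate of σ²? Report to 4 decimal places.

With known mean μ and an Inverse-Gamma(α, β) prior on σ², the Normal likelihood is conjugate: posterior is Inv-Gamma(α + n/2, β + Σ(xᵢ−μ)²/2).
Σ(xᵢ−μ)² = (-0.39)² + (-1.11)² + (-2.87)² + (-0.44)² + (0.56)² + (-0.86)² + (-0.31)² + (-3.69)² + (1.70)² = 27.4701.
Posterior: Inv-Gamma(2.57 + 9/2, 5.40 + 27.4701/2) = Inv-Gamma(7.07, 19.13505).
Mode = β/(α+1) = 19.13505/8.07 = 2.3711.

2.3711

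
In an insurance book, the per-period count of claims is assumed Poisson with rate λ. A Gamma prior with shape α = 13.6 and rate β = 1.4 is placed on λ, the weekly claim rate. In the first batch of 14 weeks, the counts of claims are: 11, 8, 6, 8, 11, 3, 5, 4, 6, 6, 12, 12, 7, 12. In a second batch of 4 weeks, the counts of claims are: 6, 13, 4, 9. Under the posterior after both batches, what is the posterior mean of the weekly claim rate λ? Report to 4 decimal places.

8.0722

With a Gamma(shape α, rate β) prior, the Poisson likelihood is conjugate: the posterior is Gamma(α + ΣXᵢ, β + n).
Batch 1: sum of counts S = 111 over n = 14 weeks.
After batch 1: Gamma(α+S, β+n) = Gamma(13.6+111, 1.4+14) = Gamma(124.6, 15.4).
Batch 2: sum of counts S = 32 over n = 4 weeks.
After batch 2: Gamma(α+S, β+n) = Gamma(124.6+32, 15.4+4) = Gamma(156.6, 19.4).
Posterior mean = α/β = 156.6/19.4 = 8.0722.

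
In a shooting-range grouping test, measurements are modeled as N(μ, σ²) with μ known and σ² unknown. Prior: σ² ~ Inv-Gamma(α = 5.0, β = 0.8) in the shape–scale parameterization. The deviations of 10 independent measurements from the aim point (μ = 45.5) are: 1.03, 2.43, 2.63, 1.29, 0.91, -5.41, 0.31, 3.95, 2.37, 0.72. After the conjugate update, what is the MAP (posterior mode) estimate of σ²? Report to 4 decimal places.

With known mean μ and an Inverse-Gamma(α, β) prior on σ², the Normal likelihood is conjugate: posterior is Inv-Gamma(α + n/2, β + Σ(xᵢ−μ)²/2).
Σ(xᵢ−μ)² = (1.03)² + (2.43)² + (2.63)² + (1.29)² + (0.91)² + (-5.41)² + (0.31)² + (3.95)² + (2.37)² + (0.72)² = 67.4769.
Posterior: Inv-Gamma(5.0 + 10/2, 0.8 + 67.4769/2) = Inv-Gamma(10.00, 34.53845).
Mode = β/(α+1) = 34.53845/11.00 = 3.1399.

3.1399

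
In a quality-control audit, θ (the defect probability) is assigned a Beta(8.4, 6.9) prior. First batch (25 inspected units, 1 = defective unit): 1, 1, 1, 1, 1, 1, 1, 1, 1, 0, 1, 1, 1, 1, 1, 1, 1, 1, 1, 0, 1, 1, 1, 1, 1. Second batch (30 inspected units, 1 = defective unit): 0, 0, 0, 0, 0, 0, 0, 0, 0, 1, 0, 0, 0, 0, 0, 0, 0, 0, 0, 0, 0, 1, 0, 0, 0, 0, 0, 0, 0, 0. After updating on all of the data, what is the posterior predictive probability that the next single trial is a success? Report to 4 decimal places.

0.4751

The Beta prior is conjugate to a Binomial/Bernoulli likelihood; the update adds successes to α and failures to β.
After batch 1: Beta(8.4+23, 6.9+2) = Beta(31.4, 8.9).
After batch 2: Beta(31.4+2, 8.9+28) = Beta(33.4, 36.9).
For a single future Bernoulli trial, P(success | data) = α/(α+β) = 0.4751.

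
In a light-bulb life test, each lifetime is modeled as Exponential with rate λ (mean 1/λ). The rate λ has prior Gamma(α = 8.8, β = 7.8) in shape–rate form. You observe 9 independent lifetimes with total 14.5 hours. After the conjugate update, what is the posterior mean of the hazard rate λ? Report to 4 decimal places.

0.7982

With a Gamma(shape α, rate β) prior on the exponential rate λ, the posterior after n observations with total T = Σxᵢ is Gamma(α+n, β+T).
Posterior: Gamma(8.8+9, 7.8+14.5) = Gamma(17.8, 22.3).
Posterior mean of λ = α/β = 17.8/22.3 = 0.7982.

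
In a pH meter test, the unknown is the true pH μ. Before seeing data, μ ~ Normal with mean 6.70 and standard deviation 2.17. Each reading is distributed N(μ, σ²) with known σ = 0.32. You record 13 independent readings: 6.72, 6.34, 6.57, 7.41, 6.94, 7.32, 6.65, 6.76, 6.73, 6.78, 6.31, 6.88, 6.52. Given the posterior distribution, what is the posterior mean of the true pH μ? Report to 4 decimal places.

6.7637

For Normal data with known variance σ², a Normal(μ₀, σ₀²) prior on μ is conjugate. Posterior precision = 1/σ₀² + n/σ²; posterior mean is the precision-weighted average of μ₀ and x̄.
Σxᵢ = 6.72 + 6.34 + 6.57 + 7.41 + 6.94 + 7.32 + 6.65 + 6.76 + 6.73 + 6.78 + 6.31 + 6.88 + 6.52 = 87.93, so n·x̄ = 87.93.
σ₀² = 2.17² = 4.7089, σ² = 0.32² = 0.1024; σ² + n·σ₀² = 0.1024 + 13·4.7089 = 61.3181.
Posterior mean = (μ₀/σ₀² + n·x̄/σ²)/(1/σ₀² + n/σ²) = (σ²·μ₀ + σ₀²·n·x̄)/(σ² + n·σ₀²) = (0.1024·6.70 + 4.7089·87.93)/61.3181 = 414.739657/61.3181 = 6.7637.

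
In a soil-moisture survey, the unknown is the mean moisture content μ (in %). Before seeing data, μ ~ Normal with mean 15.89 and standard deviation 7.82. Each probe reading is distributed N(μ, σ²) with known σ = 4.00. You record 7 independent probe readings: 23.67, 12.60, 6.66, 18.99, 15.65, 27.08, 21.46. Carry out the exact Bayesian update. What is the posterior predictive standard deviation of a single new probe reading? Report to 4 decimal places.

4.2665

For Normal data with known variance σ², a Normal(μ₀, σ₀²) prior on μ is conjugate. Posterior precision = 1/σ₀² + n/σ²; posterior mean is the precision-weighted average of μ₀ and x̄.
σ₀² = 7.82² = 61.1524, σ² = 4.00² = 16; σ² + n·σ₀² = 16 + 7·61.1524 = 444.0668.
Posterior precision = 1/σ₀² + n/σ² = 1/61.1524 + 7/16 = (σ² + n·σ₀²)/(σ₀²σ²) = 444.0668/(61.1524·16); posterior variance σₙ² = σ₀²σ²/(σ² + n·σ₀²) = 61.1524·16/444.0668 = 2.203359.
Predictive variance for one new observation = σₙ² + σ² = 61.1524·16/444.0668 + 16 = σ²·(σ₀² + 444.0668)/444.0668 = 16·505.2192/444.0668 = 18.203359; SD = √(16·505.2192/444.0668) = 4.2665.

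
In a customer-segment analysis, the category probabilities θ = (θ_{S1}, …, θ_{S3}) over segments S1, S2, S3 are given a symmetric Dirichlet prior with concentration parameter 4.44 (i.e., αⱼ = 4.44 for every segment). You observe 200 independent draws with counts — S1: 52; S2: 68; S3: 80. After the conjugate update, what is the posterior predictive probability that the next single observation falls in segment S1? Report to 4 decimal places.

0.2646

The Dirichlet prior is conjugate to the Multinomial likelihood: each posterior αⱼ = prior αⱼ + observed count nⱼ.
Posterior concentration: (56.44, 72.44, 84.44), total = 213.32.
P(next = S1 | data) = α_{S1}/Σα = 0.2646.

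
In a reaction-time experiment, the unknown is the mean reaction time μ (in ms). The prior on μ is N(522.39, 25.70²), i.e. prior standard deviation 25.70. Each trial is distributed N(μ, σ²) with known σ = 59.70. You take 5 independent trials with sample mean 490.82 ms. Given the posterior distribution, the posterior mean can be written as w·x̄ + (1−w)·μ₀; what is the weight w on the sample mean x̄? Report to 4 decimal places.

0.4809

For Normal data with known variance σ², a Normal(μ₀, σ₀²) prior on μ is conjugate. Posterior precision = 1/σ₀² + n/σ²; posterior mean is the precision-weighted average of μ₀ and x̄.
σ₀² = 25.70² = 660.49, σ² = 59.70² = 3564.09. Prior precision 1/σ₀² = 1/660.49; data precision n/σ² = 5/3564.09.
w = (n/σ²)/(1/σ₀² + n/σ²) = n·σ₀²/(σ² + n·σ₀²) = 5·660.49/(3564.09 + 5·660.49) = 3302.45/6866.54 = 0.4809.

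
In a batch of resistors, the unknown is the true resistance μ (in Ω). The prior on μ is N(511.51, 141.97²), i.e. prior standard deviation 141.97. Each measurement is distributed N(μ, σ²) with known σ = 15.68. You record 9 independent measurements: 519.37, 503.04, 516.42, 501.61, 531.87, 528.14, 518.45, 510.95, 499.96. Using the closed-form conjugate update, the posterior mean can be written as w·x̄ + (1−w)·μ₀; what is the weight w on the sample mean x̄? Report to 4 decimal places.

0.9986

For Normal data with known variance σ², a Normal(μ₀, σ₀²) prior on μ is conjugate. Posterior precision = 1/σ₀² + n/σ²; posterior mean is the precision-weighted average of μ₀ and x̄.
σ₀² = 141.97² = 20155.4809, σ² = 15.68² = 245.8624. Prior precision 1/σ₀² = 1/20155.4809; data precision n/σ² = 9/245.8624.
w = (n/σ²)/(1/σ₀² + n/σ²) = n·σ₀²/(σ² + n·σ₀²) = 9·20155.4809/(245.8624 + 9·20155.4809) = 181399.3281/181645.1905 = 0.9986.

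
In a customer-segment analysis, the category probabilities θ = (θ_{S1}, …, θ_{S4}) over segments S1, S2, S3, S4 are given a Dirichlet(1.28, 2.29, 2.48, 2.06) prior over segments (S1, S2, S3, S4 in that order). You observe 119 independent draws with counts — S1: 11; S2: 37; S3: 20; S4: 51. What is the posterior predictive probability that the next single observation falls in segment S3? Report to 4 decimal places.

The Dirichlet prior is conjugate to the Multinomial likelihood: each posterior αⱼ = prior αⱼ + observed count nⱼ.
Posterior concentration: (12.28, 39.29, 22.48, 53.06), total = 127.11.
P(next = S3 | data) = α_{S3}/Σα = 0.1769.

0.1769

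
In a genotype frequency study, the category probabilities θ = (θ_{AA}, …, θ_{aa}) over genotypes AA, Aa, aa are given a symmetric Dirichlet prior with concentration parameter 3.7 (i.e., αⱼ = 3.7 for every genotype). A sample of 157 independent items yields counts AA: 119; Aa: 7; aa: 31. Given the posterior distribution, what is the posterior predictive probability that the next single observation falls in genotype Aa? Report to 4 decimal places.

0.0637

The Dirichlet prior is conjugate to the Multinomial likelihood: each posterior αⱼ = prior αⱼ + observed count nⱼ.
Posterior concentration: (122.7, 10.7, 34.7), total = 168.1.
P(next = Aa | data) = α_{Aa}/Σα = 0.0637.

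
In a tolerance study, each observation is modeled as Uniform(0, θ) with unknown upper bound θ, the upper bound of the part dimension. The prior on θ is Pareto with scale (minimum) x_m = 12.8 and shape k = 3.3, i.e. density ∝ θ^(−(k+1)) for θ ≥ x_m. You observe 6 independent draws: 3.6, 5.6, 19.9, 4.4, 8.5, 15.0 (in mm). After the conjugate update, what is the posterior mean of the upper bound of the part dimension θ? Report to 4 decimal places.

A Pareto(scale x_m, shape k) prior on the upper bound θ of Uniform(0, θ) is conjugate: posterior is Pareto(max(x_m, max xᵢ), k + n).
Sample maximum = 19.9; prior scale x_m = 12.8 → posterior scale = max = 19.9.
Posterior shape = 3.3 + 6 = 9.3.
E[θ|data] = k·x_m/(k−1) = 9.3·19.9/8.3 = 22.2976.

22.2976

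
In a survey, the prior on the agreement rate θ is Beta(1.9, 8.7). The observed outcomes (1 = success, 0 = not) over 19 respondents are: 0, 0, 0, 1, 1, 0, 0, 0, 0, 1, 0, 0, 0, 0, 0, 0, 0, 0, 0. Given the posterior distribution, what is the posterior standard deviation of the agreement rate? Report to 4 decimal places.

0.0672

The Beta prior is conjugate to a Binomial/Bernoulli likelihood; the update adds successes to α and failures to β.
Posterior: Beta(α+k, β+n−k) = Beta(1.9+3, 8.7+16) = Beta(4.9, 24.7).
Var = αβ/((α+β)²(α+β+1)) = 4.9·24.7/(29.6²·30.6) = 0.00451428; SD = √0.00451428 = 0.0672.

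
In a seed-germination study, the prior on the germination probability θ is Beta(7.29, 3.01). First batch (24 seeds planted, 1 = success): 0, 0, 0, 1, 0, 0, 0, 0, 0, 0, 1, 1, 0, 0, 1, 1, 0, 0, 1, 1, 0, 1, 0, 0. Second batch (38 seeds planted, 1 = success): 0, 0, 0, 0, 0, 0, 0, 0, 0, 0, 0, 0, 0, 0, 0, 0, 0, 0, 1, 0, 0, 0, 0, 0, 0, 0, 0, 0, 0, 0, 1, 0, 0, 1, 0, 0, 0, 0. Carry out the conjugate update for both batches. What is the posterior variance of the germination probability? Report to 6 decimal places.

The Beta prior is conjugate to a Binomial/Bernoulli likelihood; the update adds successes to α and failures to β.
After batch 1: Beta(7.29+8, 3.01+16) = Beta(15.29, 19.01).
After batch 2: Beta(15.29+3, 19.01+35) = Beta(18.29, 54.01).
Var = αβ/((α+β)²(α+β+1)) = 18.29·54.01/(72.30²·73.30) = 0.002578.

0.002578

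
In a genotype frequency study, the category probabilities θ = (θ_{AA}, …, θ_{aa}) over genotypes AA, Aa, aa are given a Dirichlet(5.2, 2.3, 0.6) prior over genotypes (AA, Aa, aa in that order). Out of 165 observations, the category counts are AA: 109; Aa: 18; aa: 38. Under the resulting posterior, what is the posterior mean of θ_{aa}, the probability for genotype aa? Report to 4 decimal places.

The Dirichlet prior is conjugate to the Multinomial likelihood: each posterior αⱼ = prior αⱼ + observed count nⱼ.
Posterior concentration: (114.2, 20.3, 38.6), total = 173.1.
E[θ_{aa}|data] = α_{aa}/Σα = 38.6/173.1 = 0.2230.

0.2230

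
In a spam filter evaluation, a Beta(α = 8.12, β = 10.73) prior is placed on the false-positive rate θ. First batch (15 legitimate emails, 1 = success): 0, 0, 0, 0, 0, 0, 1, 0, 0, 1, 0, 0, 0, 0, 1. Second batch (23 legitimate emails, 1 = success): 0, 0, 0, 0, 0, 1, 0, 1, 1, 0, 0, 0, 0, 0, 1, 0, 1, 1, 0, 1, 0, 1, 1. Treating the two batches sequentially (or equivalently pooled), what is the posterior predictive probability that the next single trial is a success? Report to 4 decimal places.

The Beta prior is conjugate to a Binomial/Bernoulli likelihood; the update adds successes to α and failures to β.
After batch 1: Beta(8.12+3, 10.73+12) = Beta(11.12, 22.73).
After batch 2: Beta(11.12+9, 22.73+14) = Beta(20.12, 36.73).
For a single future Bernoulli trial, P(success | data) = α/(α+β) = 0.3539.

0.3539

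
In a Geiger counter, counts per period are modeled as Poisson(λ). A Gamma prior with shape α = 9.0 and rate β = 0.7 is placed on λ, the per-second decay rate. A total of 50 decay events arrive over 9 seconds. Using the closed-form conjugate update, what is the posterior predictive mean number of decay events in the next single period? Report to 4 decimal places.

With a Gamma(shape α, rate β) prior, the Poisson likelihood is conjugate: the posterior is Gamma(α + ΣXᵢ, β + n).
Posterior: Gamma(α+S, β+n) = Gamma(9.0+50, 0.7+9) = Gamma(59.0, 9.7).
The predictive distribution for one future period is NegBinom with mean α/β = 6.0825.

6.0825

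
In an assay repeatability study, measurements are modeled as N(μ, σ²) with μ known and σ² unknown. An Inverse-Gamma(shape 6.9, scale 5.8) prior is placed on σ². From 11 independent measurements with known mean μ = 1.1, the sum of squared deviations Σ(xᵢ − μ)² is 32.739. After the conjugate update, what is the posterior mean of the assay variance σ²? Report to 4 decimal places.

1.9447

With known mean μ and an Inverse-Gamma(α, β) prior on σ², the Normal likelihood is conjugate: posterior is Inv-Gamma(α + n/2, β + Σ(xᵢ−μ)²/2).
Posterior: Inv-Gamma(6.9 + 11/2, 5.8 + 32.739/2) = Inv-Gamma(12.40, 22.1695).
E[σ²|data] = β/(α−1) = 22.1695/11.40 = 1.9447.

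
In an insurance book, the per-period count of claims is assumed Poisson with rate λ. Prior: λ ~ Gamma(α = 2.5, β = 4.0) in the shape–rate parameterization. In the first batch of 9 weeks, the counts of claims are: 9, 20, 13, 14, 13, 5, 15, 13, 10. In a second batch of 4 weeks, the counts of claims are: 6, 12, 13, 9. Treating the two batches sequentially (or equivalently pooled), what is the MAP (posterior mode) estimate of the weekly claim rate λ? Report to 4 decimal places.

9.0294

With a Gamma(shape α, rate β) prior, the Poisson likelihood is conjugate: the posterior is Gamma(α + ΣXᵢ, β + n).
Batch 1: sum of counts S = 112 over n = 9 weeks.
After batch 1: Gamma(α+S, β+n) = Gamma(2.5+112, 4.0+9) = Gamma(114.5, 13.0).
Batch 2: sum of counts S = 40 over n = 4 weeks.
After batch 2: Gamma(α+S, β+n) = Gamma(114.5+40, 13.0+4) = Gamma(154.5, 17.0).
Mode of Gamma(α,β) for α≥1 is (α−1)/β = 153.5/17.0 = 9.0294.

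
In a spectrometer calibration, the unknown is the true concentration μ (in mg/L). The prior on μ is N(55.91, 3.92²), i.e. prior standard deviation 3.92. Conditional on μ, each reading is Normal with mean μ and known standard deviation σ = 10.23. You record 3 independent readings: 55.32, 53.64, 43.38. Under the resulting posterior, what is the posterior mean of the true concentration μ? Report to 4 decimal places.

54.3413

For Normal data with known variance σ², a Normal(μ₀, σ₀²) prior on μ is conjugate. Posterior precision = 1/σ₀² + n/σ²; posterior mean is the precision-weighted average of μ₀ and x̄.
Σxᵢ = 55.32 + 53.64 + 43.38 = 152.34, so n·x̄ = 152.34.
σ₀² = 3.92² = 15.3664, σ² = 10.23² = 104.6529; σ² + n·σ₀² = 104.6529 + 3·15.3664 = 150.7521.
Posterior mean = (μ₀/σ₀² + n·x̄/σ²)/(1/σ₀² + n/σ²) = (σ²·μ₀ + σ₀²·n·x̄)/(σ² + n·σ₀²) = (104.6529·55.91 + 15.3664·152.34)/150.7521 = 8192.061015/150.7521 = 54.3413.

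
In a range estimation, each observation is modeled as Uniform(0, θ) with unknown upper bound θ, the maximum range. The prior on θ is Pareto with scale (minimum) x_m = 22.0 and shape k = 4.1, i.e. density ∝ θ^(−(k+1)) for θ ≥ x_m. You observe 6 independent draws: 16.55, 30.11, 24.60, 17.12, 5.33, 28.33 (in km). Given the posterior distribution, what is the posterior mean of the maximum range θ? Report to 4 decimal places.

A Pareto(scale x_m, shape k) prior on the upper bound θ of Uniform(0, θ) is conjugate: posterior is Pareto(max(x_m, max xᵢ), k + n).
Sample maximum = 30.11; prior scale x_m = 22.0 → posterior scale = max = 30.11.
Posterior shape = 4.1 + 6 = 10.1.
E[θ|data] = k·x_m/(k−1) = 10.1·30.11/9.1 = 33.4188.

33.4188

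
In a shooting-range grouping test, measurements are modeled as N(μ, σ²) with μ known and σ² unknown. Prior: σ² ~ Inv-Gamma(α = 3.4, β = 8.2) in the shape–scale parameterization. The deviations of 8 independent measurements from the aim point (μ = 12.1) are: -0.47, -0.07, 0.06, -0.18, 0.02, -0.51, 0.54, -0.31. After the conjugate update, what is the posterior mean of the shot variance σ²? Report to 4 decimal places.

1.3523

With known mean μ and an Inverse-Gamma(α, β) prior on σ², the Normal likelihood is conjugate: posterior is Inv-Gamma(α + n/2, β + Σ(xᵢ−μ)²/2).
Σ(xᵢ−μ)² = (-0.47)² + (-0.07)² + (0.06)² + (-0.18)² + (0.02)² + (-0.51)² + (0.54)² + (-0.31)² = 0.9100.
Posterior: Inv-Gamma(3.4 + 8/2, 8.2 + 0.9100/2) = Inv-Gamma(7.40, 8.65500).
E[σ²|data] = β/(α−1) = 8.65500/6.40 = 1.3523.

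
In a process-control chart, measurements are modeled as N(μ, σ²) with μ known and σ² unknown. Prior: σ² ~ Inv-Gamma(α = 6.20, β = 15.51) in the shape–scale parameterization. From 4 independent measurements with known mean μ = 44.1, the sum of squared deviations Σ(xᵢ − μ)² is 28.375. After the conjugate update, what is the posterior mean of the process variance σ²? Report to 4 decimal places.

With known mean μ and an Inverse-Gamma(α, β) prior on σ², the Normal likelihood is conjugate: posterior is Inv-Gamma(α + n/2, β + Σ(xᵢ−μ)²/2).
Posterior: Inv-Gamma(6.20 + 4/2, 15.51 + 28.375/2) = Inv-Gamma(8.20, 29.6975).
E[σ²|data] = β/(α−1) = 29.6975/7.20 = 4.1247.

4.1247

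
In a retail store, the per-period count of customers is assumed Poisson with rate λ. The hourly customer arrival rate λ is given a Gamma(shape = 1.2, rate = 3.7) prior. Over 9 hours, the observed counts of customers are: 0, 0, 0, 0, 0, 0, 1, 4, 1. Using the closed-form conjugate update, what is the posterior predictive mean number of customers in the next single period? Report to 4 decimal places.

0.5669

With a Gamma(shape α, rate β) prior, the Poisson likelihood is conjugate: the posterior is Gamma(α + ΣXᵢ, β + n).
Sum of counts S = 6 over n = 9 hours.
Posterior: Gamma(α+S, β+n) = Gamma(1.2+6, 3.7+9) = Gamma(7.2, 12.7).
The predictive distribution for one future period is NegBinom with mean α/β = 0.5669.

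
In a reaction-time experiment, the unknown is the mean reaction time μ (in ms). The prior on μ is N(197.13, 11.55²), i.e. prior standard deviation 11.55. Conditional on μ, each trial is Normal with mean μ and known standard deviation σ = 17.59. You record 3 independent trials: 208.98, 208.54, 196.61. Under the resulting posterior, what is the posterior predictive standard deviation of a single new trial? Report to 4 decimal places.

For Normal data with known variance σ², a Normal(μ₀, σ₀²) prior on μ is conjugate. Posterior precision = 1/σ₀² + n/σ²; posterior mean is the precision-weighted average of μ₀ and x̄.
σ₀² = 11.55² = 133.4025, σ² = 17.59² = 309.4081; σ² + n·σ₀² = 309.4081 + 3·133.4025 = 709.6156.
Posterior precision = 1/σ₀² + n/σ² = 1/133.4025 + 3/309.4081 = (σ² + n·σ₀²)/(σ₀²σ²) = 709.6156/(133.4025·309.4081); posterior variance σₙ² = σ₀²σ²/(σ² + n·σ₀²) = 133.4025·309.4081/709.6156 = 58.166441.
Predictive variance for one new observation = σₙ² + σ² = 133.4025·309.4081/709.6156 + 309.4081 = σ²·(σ₀² + 709.6156)/709.6156 = 309.4081·843.0181/709.6156 = 367.574541; SD = √(309.4081·843.0181/709.6156) = 19.1722.

19.1722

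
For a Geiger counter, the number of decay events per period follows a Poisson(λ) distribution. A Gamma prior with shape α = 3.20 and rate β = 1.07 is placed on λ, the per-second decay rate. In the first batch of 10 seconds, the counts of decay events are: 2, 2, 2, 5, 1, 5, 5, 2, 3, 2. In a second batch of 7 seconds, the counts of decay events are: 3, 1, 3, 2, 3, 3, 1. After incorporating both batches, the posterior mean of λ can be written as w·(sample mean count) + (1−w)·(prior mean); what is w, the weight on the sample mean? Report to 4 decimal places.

With a Gamma(shape α, rate β) prior, the Poisson likelihood is conjugate: the posterior is Gamma(α + ΣXᵢ, β + n).
Total number of seconds: n = 10 + 7 = 17.
Posterior mean = (α₀+S)/(β₀+n) = [n/(β₀+n)]·(S/n) + [β₀/(β₀+n)]·(α₀/β₀), so only n and β₀ enter the weight.
Weight on data w = n/(β₀+n) = 17/(1.07+17) = 17/18.07 = 0.9408.

0.9408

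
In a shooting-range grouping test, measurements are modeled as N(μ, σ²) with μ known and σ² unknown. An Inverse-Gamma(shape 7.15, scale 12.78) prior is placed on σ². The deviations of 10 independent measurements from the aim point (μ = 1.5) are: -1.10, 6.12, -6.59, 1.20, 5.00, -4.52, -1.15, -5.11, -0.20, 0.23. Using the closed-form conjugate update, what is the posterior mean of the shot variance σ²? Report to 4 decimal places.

8.1637

With known mean μ and an Inverse-Gamma(α, β) prior on σ², the Normal likelihood is conjugate: posterior is Inv-Gamma(α + n/2, β + Σ(xᵢ−μ)²/2).
Σ(xᵢ−μ)² = (-1.10)² + (6.12)² + (-6.59)² + (1.20)² + (5.00)² + (-4.52)² + (-1.15)² + (-5.11)² + (-0.20)² + (0.23)² = 156.4904.
Posterior: Inv-Gamma(7.15 + 10/2, 12.78 + 156.4904/2) = Inv-Gamma(12.15, 91.02520).
E[σ²|data] = β/(α−1) = 91.02520/11.15 = 8.1637.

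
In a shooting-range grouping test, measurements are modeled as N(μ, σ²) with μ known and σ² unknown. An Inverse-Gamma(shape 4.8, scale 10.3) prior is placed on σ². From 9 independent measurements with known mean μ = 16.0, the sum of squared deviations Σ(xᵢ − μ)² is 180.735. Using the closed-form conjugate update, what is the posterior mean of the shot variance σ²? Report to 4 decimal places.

With known mean μ and an Inverse-Gamma(α, β) prior on σ², the Normal likelihood is conjugate: posterior is Inv-Gamma(α + n/2, β + Σ(xᵢ−μ)²/2).
Posterior: Inv-Gamma(4.8 + 9/2, 10.3 + 180.735/2) = Inv-Gamma(9.30, 100.6675).
E[σ²|data] = β/(α−1) = 100.6675/8.30 = 12.1286.

12.1286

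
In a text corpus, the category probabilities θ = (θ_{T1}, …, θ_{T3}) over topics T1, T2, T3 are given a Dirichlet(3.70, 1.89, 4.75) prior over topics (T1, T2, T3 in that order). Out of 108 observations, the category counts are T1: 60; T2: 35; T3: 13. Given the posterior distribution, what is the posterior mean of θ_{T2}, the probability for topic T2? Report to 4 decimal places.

The Dirichlet prior is conjugate to the Multinomial likelihood: each posterior αⱼ = prior αⱼ + observed count nⱼ.
Posterior concentration: (63.70, 36.89, 17.75), total = 118.34.
E[θ_{T2}|data] = α_{T2}/Σα = 36.89/118.34 = 0.3117.

0.3117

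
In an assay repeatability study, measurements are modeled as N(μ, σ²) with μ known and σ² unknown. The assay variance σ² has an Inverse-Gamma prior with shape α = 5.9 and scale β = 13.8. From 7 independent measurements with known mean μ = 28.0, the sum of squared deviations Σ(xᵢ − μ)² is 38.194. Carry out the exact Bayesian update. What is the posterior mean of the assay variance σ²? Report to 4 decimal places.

With known mean μ and an Inverse-Gamma(α, β) prior on σ², the Normal likelihood is conjugate: posterior is Inv-Gamma(α + n/2, β + Σ(xᵢ−μ)²/2).
Posterior: Inv-Gamma(5.9 + 7/2, 13.8 + 38.194/2) = Inv-Gamma(9.40, 32.8970).
E[σ²|data] = β/(α−1) = 32.8970/8.40 = 3.9163.

3.9163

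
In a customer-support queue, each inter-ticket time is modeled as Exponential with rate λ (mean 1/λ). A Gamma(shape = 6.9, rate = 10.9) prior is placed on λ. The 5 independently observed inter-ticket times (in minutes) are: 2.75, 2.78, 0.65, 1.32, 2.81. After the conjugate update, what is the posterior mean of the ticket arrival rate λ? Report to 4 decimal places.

0.5611

With a Gamma(shape α, rate β) prior on the exponential rate λ, the posterior after n observations with total T = Σxᵢ is Gamma(α+n, β+T).
Sum of observations T = 10.31 minutes; n = 5.
Posterior: Gamma(6.9+5, 10.9+10.31) = Gamma(11.9, 21.21).
Posterior mean of λ = α/β = 11.9/21.21 = 0.5611.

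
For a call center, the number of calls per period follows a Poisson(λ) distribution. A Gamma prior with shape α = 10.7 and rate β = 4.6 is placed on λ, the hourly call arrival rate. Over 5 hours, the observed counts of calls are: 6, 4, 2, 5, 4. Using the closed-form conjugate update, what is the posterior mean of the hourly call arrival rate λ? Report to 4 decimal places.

3.3021

With a Gamma(shape α, rate β) prior, the Poisson likelihood is conjugate: the posterior is Gamma(α + ΣXᵢ, β + n).
Sum of counts S = 21 over n = 5 hours.
Posterior: Gamma(α+S, β+n) = Gamma(10.7+21, 4.6+5) = Gamma(31.7, 9.6).
Posterior mean = α/β = 31.7/9.6 = 3.3021.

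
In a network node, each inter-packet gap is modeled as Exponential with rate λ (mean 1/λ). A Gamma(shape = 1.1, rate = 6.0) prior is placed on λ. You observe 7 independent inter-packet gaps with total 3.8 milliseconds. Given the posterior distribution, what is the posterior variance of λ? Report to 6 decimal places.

With a Gamma(shape α, rate β) prior on the exponential rate λ, the posterior after n observations with total T = Σxᵢ is Gamma(α+n, β+T).
Posterior: Gamma(1.1+7, 6.0+3.8) = Gamma(8.1, 9.8).
Var = α/β² = 0.084340.

0.084340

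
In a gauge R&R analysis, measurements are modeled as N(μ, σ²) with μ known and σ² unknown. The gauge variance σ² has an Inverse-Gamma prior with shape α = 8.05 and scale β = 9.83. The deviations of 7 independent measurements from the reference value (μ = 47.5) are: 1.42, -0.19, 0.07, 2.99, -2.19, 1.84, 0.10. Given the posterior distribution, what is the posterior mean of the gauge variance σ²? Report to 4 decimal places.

1.8412

With known mean μ and an Inverse-Gamma(α, β) prior on σ², the Normal likelihood is conjugate: posterior is Inv-Gamma(α + n/2, β + Σ(xᵢ−μ)²/2).
Σ(xᵢ−μ)² = (1.42)² + (-0.19)² + (0.07)² + (2.99)² + (-2.19)² + (1.84)² + (0.10)² = 19.1892.
Posterior: Inv-Gamma(8.05 + 7/2, 9.83 + 19.1892/2) = Inv-Gamma(11.55, 19.42460).
E[σ²|data] = β/(α−1) = 19.42460/10.55 = 1.8412.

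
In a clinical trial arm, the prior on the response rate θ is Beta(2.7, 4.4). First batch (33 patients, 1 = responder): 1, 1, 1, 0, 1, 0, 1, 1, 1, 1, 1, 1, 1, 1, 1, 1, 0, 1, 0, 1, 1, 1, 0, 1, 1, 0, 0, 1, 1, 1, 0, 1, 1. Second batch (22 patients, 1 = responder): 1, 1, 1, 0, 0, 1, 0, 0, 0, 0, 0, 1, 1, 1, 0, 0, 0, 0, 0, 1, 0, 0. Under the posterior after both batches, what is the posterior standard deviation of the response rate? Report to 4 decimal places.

0.0622

The Beta prior is conjugate to a Binomial/Bernoulli likelihood; the update adds successes to α and failures to β.
After batch 1: Beta(2.7+25, 4.4+8) = Beta(27.7, 12.4).
After batch 2: Beta(27.7+8, 12.4+14) = Beta(35.7, 26.4).
Var = αβ/((α+β)²(α+β+1)) = 35.7·26.4/(62.1²·63.1) = 0.00387311; SD = √0.00387311 = 0.0622.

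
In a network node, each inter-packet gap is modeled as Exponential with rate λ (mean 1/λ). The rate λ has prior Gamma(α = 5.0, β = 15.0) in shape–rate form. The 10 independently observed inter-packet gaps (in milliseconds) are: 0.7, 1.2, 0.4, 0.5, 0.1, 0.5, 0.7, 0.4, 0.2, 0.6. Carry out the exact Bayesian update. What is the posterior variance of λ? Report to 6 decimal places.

With a Gamma(shape α, rate β) prior on the exponential rate λ, the posterior after n observations with total T = Σxᵢ is Gamma(α+n, β+T).
Sum of observations T = 5.3 milliseconds; n = 10.
Posterior: Gamma(5.0+10, 15.0+5.3) = Gamma(15.0, 20.3).
Var = α/β² = 0.036400.

0.036400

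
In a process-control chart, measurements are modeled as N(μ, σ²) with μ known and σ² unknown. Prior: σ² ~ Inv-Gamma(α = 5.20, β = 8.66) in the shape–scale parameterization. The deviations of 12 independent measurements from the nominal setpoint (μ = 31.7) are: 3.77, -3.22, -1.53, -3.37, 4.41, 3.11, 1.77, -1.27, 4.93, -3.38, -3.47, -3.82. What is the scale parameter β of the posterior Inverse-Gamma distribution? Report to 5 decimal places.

With known mean μ and an Inverse-Gamma(α, β) prior on σ², the Normal likelihood is conjugate: posterior is Inv-Gamma(α + n/2, β + Σ(xᵢ−μ)²/2).
Σ(xᵢ−μ)² = (3.77)² + (-3.22)² + (-1.53)² + (-3.37)² + (4.41)² + (3.11)² + (1.77)² + (-1.27)² + (4.93)² + (-3.38)² + (-3.47)² + (-3.82)² = 134.5077.
Posterior: Inv-Gamma(5.20 + 12/2, 8.66 + 134.5077/2) = Inv-Gamma(11.20, 75.91385).
Posterior β = 75.91385.

75.91385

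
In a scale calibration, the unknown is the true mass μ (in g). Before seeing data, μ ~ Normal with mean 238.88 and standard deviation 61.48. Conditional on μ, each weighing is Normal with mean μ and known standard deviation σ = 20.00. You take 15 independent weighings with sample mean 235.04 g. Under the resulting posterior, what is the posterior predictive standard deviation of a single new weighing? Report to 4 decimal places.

20.6514

For Normal data with known variance σ², a Normal(μ₀, σ₀²) prior on μ is conjugate. Posterior precision = 1/σ₀² + n/σ²; posterior mean is the precision-weighted average of μ₀ and x̄.
σ₀² = 61.48² = 3779.7904, σ² = 20.00² = 400; σ² + n·σ₀² = 400 + 15·3779.7904 = 57096.856.
Posterior precision = 1/σ₀² + n/σ² = 1/3779.7904 + 15/400 = (σ² + n·σ₀²)/(σ₀²σ²) = 57096.856/(3779.7904·400); posterior variance σₙ² = σ₀²σ²/(σ² + n·σ₀²) = 3779.7904·400/57096.856 = 26.479850.
Predictive variance for one new observation = σₙ² + σ² = 3779.7904·400/57096.856 + 400 = σ²·(σ₀² + 57096.856)/57096.856 = 400·60876.6464/57096.856 = 426.479850; SD = √(400·60876.6464/57096.856) = 20.6514.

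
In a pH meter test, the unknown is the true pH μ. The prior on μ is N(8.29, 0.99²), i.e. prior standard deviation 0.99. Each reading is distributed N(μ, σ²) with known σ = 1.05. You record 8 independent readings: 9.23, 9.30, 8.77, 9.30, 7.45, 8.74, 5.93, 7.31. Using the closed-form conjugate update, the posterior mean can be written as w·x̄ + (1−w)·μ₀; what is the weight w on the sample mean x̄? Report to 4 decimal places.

For Normal data with known variance σ², a Normal(μ₀, σ₀²) prior on μ is conjugate. Posterior precision = 1/σ₀² + n/σ²; posterior mean is the precision-weighted average of μ₀ and x̄.
σ₀² = 0.99² = 0.9801, σ² = 1.05² = 1.1025. Prior precision 1/σ₀² = 1/0.9801; data precision n/σ² = 8/1.1025.
w = (n/σ²)/(1/σ₀² + n/σ²) = n·σ₀²/(σ² + n·σ₀²) = 8·0.9801/(1.1025 + 8·0.9801) = 7.8408/8.9433 = 0.8767.

0.8767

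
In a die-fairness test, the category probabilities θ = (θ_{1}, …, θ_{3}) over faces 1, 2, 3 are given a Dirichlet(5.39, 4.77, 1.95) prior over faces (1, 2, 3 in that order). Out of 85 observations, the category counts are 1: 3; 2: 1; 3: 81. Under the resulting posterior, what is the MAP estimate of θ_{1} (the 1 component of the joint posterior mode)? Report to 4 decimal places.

0.0785

The Dirichlet prior is conjugate to the Multinomial likelihood: each posterior αⱼ = prior αⱼ + observed count nⱼ.
Posterior concentration: (8.39, 5.77, 82.95), total = 97.11.
Joint mode component: (α_{1}−1)/(Σα−K) = 7.39/94.11 = 0.0785.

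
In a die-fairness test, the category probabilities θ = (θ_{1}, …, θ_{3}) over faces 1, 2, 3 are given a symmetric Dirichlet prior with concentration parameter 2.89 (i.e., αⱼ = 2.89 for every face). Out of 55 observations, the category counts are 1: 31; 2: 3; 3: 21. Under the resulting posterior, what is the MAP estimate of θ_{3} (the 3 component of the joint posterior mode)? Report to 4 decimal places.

0.3773

The Dirichlet prior is conjugate to the Multinomial likelihood: each posterior αⱼ = prior αⱼ + observed count nⱼ.
Posterior concentration: (33.89, 5.89, 23.89), total = 63.67.
Joint mode component: (α_{3}−1)/(Σα−K) = 22.89/60.67 = 0.3773.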